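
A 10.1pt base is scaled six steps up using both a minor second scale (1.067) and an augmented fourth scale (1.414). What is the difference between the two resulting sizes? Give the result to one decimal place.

65.8pt

Minor second: 10.1 × 1.067⁶ = 14.904pt
Augmented fourth: 10.1 × 1.414⁶ = 80.727pt
Difference: 80.727 − 14.904 = 65.823pt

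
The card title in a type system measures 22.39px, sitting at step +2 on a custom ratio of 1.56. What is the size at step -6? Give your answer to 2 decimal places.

Moving from step +2 to step -6 is 8 steps down, so divide by r⁸.
22.39 ÷ 1.56⁸ = 22.39 ÷ 35.07493 ≈ 0.638

0.64px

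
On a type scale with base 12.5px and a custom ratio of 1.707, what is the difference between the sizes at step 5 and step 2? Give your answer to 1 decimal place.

Step 2: 12.5 × 1.707² = 36.423px
Step 5: 12.5 × 1.707⁵ = 181.166px
Difference: 181.166 − 36.423 = 144.743px

144.7px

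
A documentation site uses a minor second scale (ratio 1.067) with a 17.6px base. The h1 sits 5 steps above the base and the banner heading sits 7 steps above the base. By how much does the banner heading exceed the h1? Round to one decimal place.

3.4px

Step 5: 17.6 × 1.067⁵ = 24.341px
Step 7: 17.6 × 1.067⁷ = 27.712px
Difference: 27.712 − 24.341 = 3.371px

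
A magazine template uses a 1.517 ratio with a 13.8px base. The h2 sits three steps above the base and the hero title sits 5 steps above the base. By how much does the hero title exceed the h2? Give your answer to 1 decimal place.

Step 3: 13.8 × 1.517³ = 48.177px
Step 5: 13.8 × 1.517⁵ = 110.868px
Difference: 110.868 − 48.177 = 62.691px

62.7px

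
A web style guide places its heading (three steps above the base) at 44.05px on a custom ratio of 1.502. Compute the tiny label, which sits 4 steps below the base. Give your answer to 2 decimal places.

2.55px

44.05 ÷ 1.502⁷ = 44.05 ÷ 17.24605 ≈ 2.554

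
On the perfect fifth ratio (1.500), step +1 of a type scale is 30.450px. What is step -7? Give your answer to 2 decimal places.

30.450 ÷ 1.500⁸ = 30.450 ÷ 25.62891 ≈ 1.188

1.19px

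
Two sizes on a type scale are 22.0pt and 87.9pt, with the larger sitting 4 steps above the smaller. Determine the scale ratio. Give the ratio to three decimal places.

The ratio satisfies 22.0 × r⁴ = 87.9, so r = (87.9 / 22.0)^(1/4).
r = 3.9955^(1/4) ≈ 1.4138

1.414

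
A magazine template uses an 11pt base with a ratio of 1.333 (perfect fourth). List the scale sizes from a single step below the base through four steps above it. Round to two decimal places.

8.25pt, 11.00pt, 14.66pt, 19.55pt, 26.05pt, 34.73pt

Step -1: 11.0 ÷ 1.333 = 8.25
Step 0: 11pt
Step 1: 11.0 × 1.333 = 14.66
Step 2: 11.0 × 1.333² = 19.55
Step 3: 11.0 × 1.333³ = 26.05
Step 4: 11.0 × 1.333⁴ = 34.73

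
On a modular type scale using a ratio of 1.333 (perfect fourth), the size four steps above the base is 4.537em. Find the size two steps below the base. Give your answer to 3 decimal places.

Moving from step +4 to step -2 is 6 steps down, so divide by r⁶.
4.537 ÷ 1.333⁶ = 4.537 ÷ 5.61023 ≈ 0.809

0.809em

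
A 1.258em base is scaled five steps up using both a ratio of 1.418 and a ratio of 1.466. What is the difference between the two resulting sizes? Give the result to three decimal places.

1.306em

At 1.418: 1.258 × 1.418⁵ = 7.21210em
At 1.466: 1.258 × 1.466⁵ = 8.51825em
Difference: 8.51825 − 7.21210 = 1.30615em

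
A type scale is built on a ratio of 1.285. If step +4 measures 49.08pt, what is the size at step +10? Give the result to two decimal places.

220.96pt

The gap is 10 − (4) = 6 steps, so the factor is 1.285^6.
49.08 × 1.285⁶ = 49.08 × 4.50214 ≈ 220.965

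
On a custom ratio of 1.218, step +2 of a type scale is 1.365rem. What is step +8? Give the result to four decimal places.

1.365 × 1.218⁶ = 1.365 × 3.26500 ≈ 4.4567

4.4567rem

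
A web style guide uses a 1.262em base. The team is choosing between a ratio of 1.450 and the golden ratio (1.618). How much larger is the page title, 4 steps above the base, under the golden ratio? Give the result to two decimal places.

3.07em

At 1.450: 1.262 × 1.450⁴ = 5.5787em
Golden ratio: 1.262 × 1.618⁴ = 8.6491em
Difference: 8.6491 − 5.5787 = 3.0704em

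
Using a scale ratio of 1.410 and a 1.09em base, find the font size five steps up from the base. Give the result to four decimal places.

6.0747em

1.09 × 1.410⁵ = 1.09 × 5.57308 ≈ 6.0747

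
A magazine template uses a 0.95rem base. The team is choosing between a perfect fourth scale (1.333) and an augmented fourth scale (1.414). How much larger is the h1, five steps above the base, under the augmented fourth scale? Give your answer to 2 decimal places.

1.37rem

Perfect fourth: 0.95 × 1.333⁵ = 3.9983rem
Augmented fourth: 0.95 × 1.414⁵ = 5.3700rem
Difference: 5.3700 − 3.9983 = 1.3717rem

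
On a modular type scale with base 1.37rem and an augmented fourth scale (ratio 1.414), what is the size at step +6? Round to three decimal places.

10.950rem

A modular type scale is a geometric sequence: sizeₙ = base × rⁿ.
1.37 × 1.414⁶ = 1.37 × 7.99275 ≈ 10.950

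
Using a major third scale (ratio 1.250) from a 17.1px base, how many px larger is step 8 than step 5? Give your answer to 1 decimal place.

Step 5: 17.1 × 1.250⁵ = 52.185px
Step 8: 17.1 × 1.250⁸ = 101.924px
Difference: 101.924 − 52.185 = 49.739px

49.7px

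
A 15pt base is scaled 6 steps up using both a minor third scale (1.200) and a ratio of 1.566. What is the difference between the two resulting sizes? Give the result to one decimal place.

Minor third: 15.0 × 1.200⁶ = 44.790pt
At 1.566: 15.0 × 1.566⁶ = 221.229pt
Difference: 221.229 − 44.790 = 176.439pt

176.4pt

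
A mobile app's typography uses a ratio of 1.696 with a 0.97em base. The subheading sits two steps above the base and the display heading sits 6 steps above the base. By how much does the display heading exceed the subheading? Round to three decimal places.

Step 2: 0.97 × 1.696² = 2.79012em
Step 6: 0.97 × 1.696⁶ = 23.08484em
Difference: 23.08484 − 2.79012 = 20.29472em

20.295em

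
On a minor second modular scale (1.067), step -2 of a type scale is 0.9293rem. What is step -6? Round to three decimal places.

0.717rem

Moving from step -2 to step -6 is 4 steps down, so divide by r⁴.
0.9293 ÷ 1.067⁴ = 0.9293 ÷ 1.29616 ≈ 0.717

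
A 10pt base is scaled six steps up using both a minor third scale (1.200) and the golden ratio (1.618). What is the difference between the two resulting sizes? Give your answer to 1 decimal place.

Minor third: 10.0 × 1.200⁶ = 29.860pt
Golden ratio: 10.0 × 1.618⁶ = 179.420pt
Difference: 179.420 − 29.860 = 149.560pt

149.6pt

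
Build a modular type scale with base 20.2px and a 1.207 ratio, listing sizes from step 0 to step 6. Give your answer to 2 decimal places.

Step 0: 20.2px
Step 1: 20.2 × 1.207 = 24.38
Step 2: 20.2 × 1.207² = 29.43
Step 3: 20.2 × 1.207³ = 35.52
Step 4: 20.2 × 1.207⁴ = 42.87
Step 5: 20.2 × 1.207⁵ = 51.75
Step 6: 20.2 × 1.207⁶ = 62.46

20.20px, 24.38px, 29.43px, 35.52px, 42.87px, 51.75px, 62.46px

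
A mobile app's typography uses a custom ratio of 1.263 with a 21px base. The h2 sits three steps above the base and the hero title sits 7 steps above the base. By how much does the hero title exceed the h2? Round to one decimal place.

65.3px

Step 3: 21.0 × 1.263³ = 42.309px
Step 7: 21.0 × 1.263⁷ = 107.657px
Difference: 107.657 − 42.309 = 65.348px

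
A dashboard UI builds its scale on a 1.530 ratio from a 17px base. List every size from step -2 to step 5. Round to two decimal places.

Step -2: 17.0 ÷ 1.530² = 7.26
Step -1: 17.0 ÷ 1.530 = 11.11
Step 0: 17px
Step 1: 17.0 × 1.530 = 26.01
Step 2: 17.0 × 1.530² = 39.80
Step 3: 17.0 × 1.530³ = 60.89
Step 4: 17.0 × 1.530⁴ = 93.16
Step 5: 17.0 × 1.530⁵ = 142.53

7.26px, 11.11px, 17.00px, 26.01px, 39.80px, 60.89px, 93.16px, 142.53px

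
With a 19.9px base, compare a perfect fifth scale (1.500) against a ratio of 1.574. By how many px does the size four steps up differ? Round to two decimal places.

21.40px

Perfect fifth: 19.9 × 1.500⁴ = 100.7437px
At 1.574: 19.9 × 1.574⁴ = 122.1440px
Difference: 122.1440 − 100.7437 = 21.4003px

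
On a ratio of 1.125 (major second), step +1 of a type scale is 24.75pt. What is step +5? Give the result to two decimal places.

The gap is 5 − (1) = 4 steps, so the factor is 1.125^4.
24.75 × 1.125⁴ = 24.75 × 1.60181 ≈ 39.645

39.64pt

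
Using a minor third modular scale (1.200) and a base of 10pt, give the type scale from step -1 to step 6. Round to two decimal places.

8.33pt, 10.00pt, 12.00pt, 14.40pt, 17.28pt, 20.74pt, 24.88pt, 29.86pt

Step -1: 10.0 ÷ 1.200 = 8.33
Step 0: 10pt
Step 1: 10.0 × 1.200 = 12.00
Step 2: 10.0 × 1.200² = 14.40
Step 3: 10.0 × 1.200³ = 17.28
Step 4: 10.0 × 1.200⁴ = 20.74
Step 5: 10.0 × 1.200⁵ = 24.88
Step 6: 10.0 × 1.200⁶ = 29.86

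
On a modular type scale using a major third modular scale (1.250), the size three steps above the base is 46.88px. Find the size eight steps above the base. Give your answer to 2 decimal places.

143.07px

46.88 × 1.250⁵ = 46.88 × 3.05176 ≈ 143.066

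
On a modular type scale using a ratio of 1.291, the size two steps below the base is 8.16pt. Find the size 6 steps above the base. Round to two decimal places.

62.97pt

8.16 × 1.291⁸ = 8.16 × 7.71631 ≈ 62.965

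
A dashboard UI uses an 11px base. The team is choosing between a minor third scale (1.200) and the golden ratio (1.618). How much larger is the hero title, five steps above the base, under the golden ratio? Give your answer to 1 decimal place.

94.6px

Minor third: 11.0 × 1.200⁵ = 27.372px
Golden ratio: 11.0 × 1.618⁵ = 121.979px
Difference: 121.979 − 27.372 = 94.607px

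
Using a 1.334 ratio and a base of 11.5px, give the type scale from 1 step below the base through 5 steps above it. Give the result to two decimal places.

8.62px, 11.50px, 15.34px, 20.46px, 27.30px, 36.42px, 48.58px

Step -1: 11.5 ÷ 1.334 = 8.62
Step 0: 11.5px
Step 1: 11.5 × 1.334 = 15.34
Step 2: 11.5 × 1.334² = 20.46
Step 3: 11.5 × 1.334³ = 27.30
Step 4: 11.5 × 1.334⁴ = 36.42
Step 5: 11.5 × 1.334⁵ = 48.58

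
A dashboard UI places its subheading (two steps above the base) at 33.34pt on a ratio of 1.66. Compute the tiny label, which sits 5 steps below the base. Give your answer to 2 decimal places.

33.34 ÷ 1.66⁷ = 33.34 ÷ 34.73415 ≈ 0.960

0.96pt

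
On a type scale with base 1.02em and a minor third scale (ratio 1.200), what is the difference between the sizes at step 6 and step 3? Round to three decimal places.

1.283em

Step 3: 1.02 × 1.200³ = 1.76256em
Step 6: 1.02 × 1.200⁶ = 3.04570em
Difference: 3.04570 − 1.76256 = 1.28314em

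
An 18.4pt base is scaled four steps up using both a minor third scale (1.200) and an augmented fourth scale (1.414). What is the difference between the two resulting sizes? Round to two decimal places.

Minor third: 18.4 × 1.200⁴ = 38.1542pt
Augmented fourth: 18.4 × 1.414⁴ = 73.5556pt
Difference: 73.5556 − 38.1542 = 35.4014pt

35.40pt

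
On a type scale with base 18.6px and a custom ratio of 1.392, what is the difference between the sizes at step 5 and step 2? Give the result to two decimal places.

61.17px

Step 2: 18.6 × 1.392² = 36.0406px
Step 5: 18.6 × 1.392⁵ = 97.2096px
Difference: 97.2096 − 36.0406 = 61.1690px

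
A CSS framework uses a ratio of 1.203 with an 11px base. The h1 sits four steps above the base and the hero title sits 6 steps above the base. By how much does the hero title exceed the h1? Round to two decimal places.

10.30px

Step 4: 11.0 × 1.203⁴ = 23.0386px
Step 6: 11.0 × 1.203⁶ = 33.3416px
Difference: 33.3416 − 23.0386 = 10.3030px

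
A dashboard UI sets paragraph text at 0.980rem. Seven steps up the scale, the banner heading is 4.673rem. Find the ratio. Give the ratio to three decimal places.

1.250

The ratio satisfies 0.980 × r⁷ = 4.673, so r = (4.673 / 0.980)^(1/7).
r = 4.7684^(1/7) ≈ 1.2500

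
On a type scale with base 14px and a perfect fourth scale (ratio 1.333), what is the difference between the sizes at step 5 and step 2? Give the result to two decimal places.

34.05px

Step 2: 14.0 × 1.333² = 24.8764px
Step 5: 14.0 × 1.333⁵ = 58.9222px
Difference: 58.9222 − 24.8764 = 34.0458px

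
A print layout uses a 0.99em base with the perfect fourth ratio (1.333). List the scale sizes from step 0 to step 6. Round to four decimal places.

Step 0: 0.99em
Step 1: 0.99 × 1.333 = 1.3197
Step 2: 0.99 × 1.333² = 1.7591
Step 3: 0.99 × 1.333³ = 2.3449
Step 4: 0.99 × 1.333⁴ = 3.1258
Step 5: 0.99 × 1.333⁵ = 4.1666
Step 6: 0.99 × 1.333⁶ = 5.5541

0.9900em, 1.3197em, 1.7591em, 2.3449em, 3.1258em, 4.1666em, 5.5541em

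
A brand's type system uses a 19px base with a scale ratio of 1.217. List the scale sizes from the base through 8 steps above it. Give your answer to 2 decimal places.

19.00px, 23.12px, 28.14px, 34.25px, 41.68px, 50.72px, 61.73px, 75.13px, 91.43px

Step 0: 19px
Step 1: 19.0 × 1.217 = 23.12
Step 2: 19.0 × 1.217² = 28.14
Step 3: 19.0 × 1.217³ = 34.25
Step 4: 19.0 × 1.217⁴ = 41.68
Step 5: 19.0 × 1.217⁵ = 50.72
Step 6: 19.0 × 1.217⁶ = 61.73
Step 7: 19.0 × 1.217⁷ = 75.13
Step 8: 19.0 × 1.217⁸ = 91.43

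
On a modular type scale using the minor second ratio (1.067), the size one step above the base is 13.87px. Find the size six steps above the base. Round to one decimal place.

Moving from step +1 to step +6 is 5 steps up, so multiply by r⁵.
13.87 × 1.067⁵ = 13.87 × 1.38300 ≈ 19.182

19.2px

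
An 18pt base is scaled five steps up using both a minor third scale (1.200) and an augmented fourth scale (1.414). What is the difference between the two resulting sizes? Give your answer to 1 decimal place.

57.0pt

Minor third: 18.0 × 1.200⁵ = 44.790pt
Augmented fourth: 18.0 × 1.414⁵ = 101.747pt
Difference: 101.747 − 44.790 = 56.957pt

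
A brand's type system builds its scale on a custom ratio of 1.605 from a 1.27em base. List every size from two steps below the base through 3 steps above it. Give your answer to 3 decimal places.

Step -2: 1.27 ÷ 1.605² = 0.493
Step -1: 1.27 ÷ 1.605 = 0.791
Step 0: 1.27em
Step 1: 1.27 × 1.605 = 2.038
Step 2: 1.27 × 1.605² = 3.272
Step 3: 1.27 × 1.605³ = 5.251

0.493em, 0.791em, 1.270em, 2.038em, 3.272em, 5.251em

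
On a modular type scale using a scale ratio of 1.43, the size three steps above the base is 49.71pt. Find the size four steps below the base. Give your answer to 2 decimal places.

49.71 ÷ 1.43⁷ = 49.71 ÷ 12.22791 ≈ 4.065

4.07pt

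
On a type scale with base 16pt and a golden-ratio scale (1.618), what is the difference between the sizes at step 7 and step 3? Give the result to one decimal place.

396.7pt

Step 3: 16.0 × 1.618³ = 67.773pt
Step 7: 16.0 × 1.618⁷ = 464.483pt
Difference: 464.483 − 67.773 = 396.710pt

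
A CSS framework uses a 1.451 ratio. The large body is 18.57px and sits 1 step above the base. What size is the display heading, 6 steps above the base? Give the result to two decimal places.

119.44px

18.57 × 1.451⁵ = 18.57 × 6.43187 ≈ 119.440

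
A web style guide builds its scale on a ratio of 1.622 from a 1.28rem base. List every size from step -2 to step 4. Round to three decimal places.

0.487rem, 0.789rem, 1.280rem, 2.076rem, 3.368rem, 5.462rem, 8.860rem

Step -2: 1.28 ÷ 1.622² = 0.487
Step -1: 1.28 ÷ 1.622 = 0.789
Step 0: 1.28rem
Step 1: 1.28 × 1.622 = 2.076
Step 2: 1.28 × 1.622² = 3.368
Step 3: 1.28 × 1.622³ = 5.462
Step 4: 1.28 × 1.622⁴ = 8.860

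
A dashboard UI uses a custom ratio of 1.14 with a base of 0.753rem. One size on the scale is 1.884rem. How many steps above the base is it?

7

1.14ⁿ = 1.884 / 0.753 = 2.5020
n = ln(2.5020) / ln(1.14) = 0.9171 / 0.1310 ≈ 7.00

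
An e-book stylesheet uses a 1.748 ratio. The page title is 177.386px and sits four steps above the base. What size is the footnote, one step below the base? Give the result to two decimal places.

177.386 ÷ 1.748⁵ = 177.386 ÷ 16.31951 ≈ 10.870

10.87px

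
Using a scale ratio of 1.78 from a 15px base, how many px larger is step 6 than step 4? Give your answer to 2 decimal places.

326.52px

Step 4: 15.0 × 1.78⁴ = 150.5814px
Step 6: 15.0 × 1.78⁶ = 477.1020px
Difference: 477.1020 − 150.5814 = 326.5206px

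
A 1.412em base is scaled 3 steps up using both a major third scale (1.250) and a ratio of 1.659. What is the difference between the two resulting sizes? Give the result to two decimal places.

3.69em

Major third: 1.412 × 1.250³ = 2.7578em
At 1.659: 1.412 × 1.659³ = 6.4472em
Difference: 6.4472 − 2.7578 = 3.6894em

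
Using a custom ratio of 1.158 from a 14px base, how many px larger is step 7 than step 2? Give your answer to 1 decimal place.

20.3px

Step 2: 14.0 × 1.158² = 18.773px
Step 7: 14.0 × 1.158⁷ = 39.092px
Difference: 39.092 − 18.773 = 20.319px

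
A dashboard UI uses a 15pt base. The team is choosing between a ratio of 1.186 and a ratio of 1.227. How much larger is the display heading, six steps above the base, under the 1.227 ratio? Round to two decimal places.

9.44pt

At 1.186: 15.0 × 1.186⁶ = 41.7445pt
At 1.227: 15.0 × 1.227⁶ = 51.1869pt
Difference: 51.1869 − 41.7445 = 9.4424pt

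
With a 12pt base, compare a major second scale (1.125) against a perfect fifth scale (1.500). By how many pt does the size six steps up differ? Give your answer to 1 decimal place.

Major second: 12.0 × 1.125⁶ = 24.327pt
Perfect fifth: 12.0 × 1.500⁶ = 136.688pt
Difference: 136.688 − 24.327 = 112.361pt

112.4pt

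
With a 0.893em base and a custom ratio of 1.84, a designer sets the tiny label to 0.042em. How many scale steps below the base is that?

1.84ⁿ = 0.893 / 0.042 = 21.2619
n = ln(21.2619) / ln(1.84) = 3.0569 / 0.6098 ≈ 5.01

5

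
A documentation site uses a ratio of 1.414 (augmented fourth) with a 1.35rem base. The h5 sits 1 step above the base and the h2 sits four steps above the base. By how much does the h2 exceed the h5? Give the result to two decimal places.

3.49rem

Step 1: 1.35 × 1.414 = 1.9089rem
Step 4: 1.35 × 1.414⁴ = 5.3967rem
Difference: 5.3967 − 1.9089 = 3.4878rem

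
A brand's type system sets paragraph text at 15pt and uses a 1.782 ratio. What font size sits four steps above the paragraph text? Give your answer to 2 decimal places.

A modular type scale is a geometric sequence: sizeₙ = base × rⁿ.
15.0 × 1.782⁴ = 15.0 × 10.08395 ≈ 151.26

151.26pt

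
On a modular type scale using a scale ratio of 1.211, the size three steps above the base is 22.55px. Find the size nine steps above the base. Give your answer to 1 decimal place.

Moving from step +3 to step +9 is 6 steps up, so multiply by r⁶.
22.55 × 1.211⁶ = 22.55 × 3.15402 ≈ 71.123

71.1px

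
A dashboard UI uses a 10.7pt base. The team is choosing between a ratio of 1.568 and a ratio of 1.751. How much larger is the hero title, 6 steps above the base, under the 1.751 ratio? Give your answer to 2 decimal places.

149.37pt

At 1.568: 10.7 × 1.568⁶ = 159.0231pt
At 1.751: 10.7 × 1.751⁶ = 308.3903pt
Difference: 308.3903 − 159.0231 = 149.3672pt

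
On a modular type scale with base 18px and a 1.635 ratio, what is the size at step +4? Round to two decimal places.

Each step on a modular scale multiplies by the ratio, so the size n steps from the base is base × ratioⁿ.
18.0 × 1.635⁴ = 18.0 × 7.14613 ≈ 128.63

128.63px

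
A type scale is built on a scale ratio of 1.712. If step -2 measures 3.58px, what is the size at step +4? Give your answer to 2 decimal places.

Moving from step -2 to step +4 is 6 steps up, so multiply by r⁶.
3.58 × 1.712⁶ = 3.58 × 25.17808 ≈ 90.138

90.14px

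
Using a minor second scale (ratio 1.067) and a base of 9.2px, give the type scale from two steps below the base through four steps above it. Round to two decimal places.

Step -2: 9.2 ÷ 1.067² = 8.08
Step -1: 9.2 ÷ 1.067 = 8.62
Step 0: 9.2px
Step 1: 9.2 × 1.067 = 9.82
Step 2: 9.2 × 1.067² = 10.47
Step 3: 9.2 × 1.067³ = 11.18
Step 4: 9.2 × 1.067⁴ = 11.92

8.08px, 8.62px, 9.20px, 9.82px, 10.47px, 11.18px, 11.92px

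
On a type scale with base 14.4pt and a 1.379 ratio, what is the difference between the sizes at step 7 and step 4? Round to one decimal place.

Step 4: 14.4 × 1.379⁴ = 52.074pt
Step 7: 14.4 × 1.379⁷ = 136.556pt
Difference: 136.556 − 52.074 = 84.482pt

84.5pt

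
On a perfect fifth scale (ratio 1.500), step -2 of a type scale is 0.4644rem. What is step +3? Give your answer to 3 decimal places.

The gap is 3 − (-2) = 5 steps, so the factor is 1.500^5.
0.4644 × 1.500⁵ = 0.4644 × 7.59375 ≈ 3.527

3.527rem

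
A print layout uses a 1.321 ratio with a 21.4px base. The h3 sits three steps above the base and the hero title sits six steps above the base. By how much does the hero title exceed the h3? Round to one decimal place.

Step 3: 21.4 × 1.321³ = 49.331px
Step 6: 21.4 × 1.321⁶ = 113.718px
Difference: 113.718 − 49.331 = 64.387px

64.4px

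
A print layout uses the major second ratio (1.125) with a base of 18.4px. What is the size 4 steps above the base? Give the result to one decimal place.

29.5px

A modular type scale is a geometric sequence: sizeₙ = base × rⁿ.
18.4 × 1.125⁴ = 18.4 × 1.60181 ≈ 29.47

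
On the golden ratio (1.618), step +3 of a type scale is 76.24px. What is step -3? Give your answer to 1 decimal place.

Moving from step +3 to step -3 is 6 steps down, so divide by r⁶.
76.24 ÷ 1.618⁶ = 76.24 ÷ 17.94201 ≈ 4.249

4.2px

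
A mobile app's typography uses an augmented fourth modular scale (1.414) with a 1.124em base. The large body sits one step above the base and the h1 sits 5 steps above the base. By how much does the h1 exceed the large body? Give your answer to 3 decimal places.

Step 1: 1.124 × 1.414 = 1.58934em
Step 5: 1.124 × 1.414⁵ = 6.35350em
Difference: 6.35350 − 1.58934 = 4.76416em

4.764em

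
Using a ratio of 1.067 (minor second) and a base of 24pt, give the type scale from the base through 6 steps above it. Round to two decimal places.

Step 0: 24pt
Step 1: 24.0 × 1.067 = 25.61
Step 2: 24.0 × 1.067² = 27.32
Step 3: 24.0 × 1.067³ = 29.15
Step 4: 24.0 × 1.067⁴ = 31.11
Step 5: 24.0 × 1.067⁵ = 33.19
Step 6: 24.0 × 1.067⁶ = 35.42

24.00pt, 25.61pt, 27.32pt, 29.15pt, 31.11pt, 33.19pt, 35.42pt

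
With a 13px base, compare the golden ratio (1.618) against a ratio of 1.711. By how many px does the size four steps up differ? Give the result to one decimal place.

22.3px

Golden ratio: 13.0 × 1.618⁴ = 89.096px
At 1.711: 13.0 × 1.711⁴ = 111.415px
Difference: 111.415 − 89.096 = 22.319px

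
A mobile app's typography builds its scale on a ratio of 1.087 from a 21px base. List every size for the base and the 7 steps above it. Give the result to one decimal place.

Step 0: 21px
Step 1: 21.0 × 1.087 = 22.8
Step 2: 21.0 × 1.087² = 24.8
Step 3: 21.0 × 1.087³ = 27.0
Step 4: 21.0 × 1.087⁴ = 29.3
Step 5: 21.0 × 1.087⁵ = 31.9
Step 6: 21.0 × 1.087⁶ = 34.6
Step 7: 21.0 × 1.087⁷ = 37.7

21.0px, 22.8px, 24.8px, 27.0px, 29.3px, 31.9px, 34.6px, 37.7px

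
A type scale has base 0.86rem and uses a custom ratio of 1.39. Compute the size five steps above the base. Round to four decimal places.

0.86 × 1.39⁵ = 0.86 × 5.18888 ≈ 4.4624

4.4624rem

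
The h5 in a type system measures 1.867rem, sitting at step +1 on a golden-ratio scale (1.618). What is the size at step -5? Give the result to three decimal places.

0.104rem

1.867 ÷ 1.618⁶ = 1.867 ÷ 17.94201 ≈ 0.104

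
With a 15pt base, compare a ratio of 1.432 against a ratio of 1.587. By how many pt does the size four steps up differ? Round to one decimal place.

32.1pt

At 1.432: 15.0 × 1.432⁴ = 63.076pt
At 1.587: 15.0 × 1.587⁴ = 95.148pt
Difference: 95.148 − 63.076 = 32.072pt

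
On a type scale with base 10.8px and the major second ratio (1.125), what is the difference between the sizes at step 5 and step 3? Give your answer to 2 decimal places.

Step 3: 10.8 × 1.125³ = 15.3773px
Step 5: 10.8 × 1.125⁵ = 19.4620px
Difference: 19.4620 − 15.3773 = 4.0847px

4.08px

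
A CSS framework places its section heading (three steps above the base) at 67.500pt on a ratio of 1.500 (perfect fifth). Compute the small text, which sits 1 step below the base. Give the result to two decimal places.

13.33pt

Moving from step +3 to step -1 is 4 steps down, so divide by r⁴.
67.500 ÷ 1.500⁴ = 67.500 ÷ 5.06250 ≈ 13.333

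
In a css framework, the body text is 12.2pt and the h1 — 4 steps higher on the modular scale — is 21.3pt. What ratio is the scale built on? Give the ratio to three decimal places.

1.149

r⁴ = 21.3 / 12.2, so r = (21.3/12.2)^(1/4).
r = 1.7459^(1/4) ≈ 1.1495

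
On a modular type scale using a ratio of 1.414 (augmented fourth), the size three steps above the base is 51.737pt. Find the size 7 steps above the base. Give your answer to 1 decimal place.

206.8pt

The gap is 7 − (3) = 4 steps, so the factor is 1.414^4.
51.737 × 1.414⁴ = 51.737 × 3.99758 ≈ 206.823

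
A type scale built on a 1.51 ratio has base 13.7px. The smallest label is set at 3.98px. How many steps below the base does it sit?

1.51ⁿ = 13.7 / 3.98 = 3.4422
n = ln(3.4422) / ln(1.51) = 1.2361 / 0.4121 ≈ 3.00

3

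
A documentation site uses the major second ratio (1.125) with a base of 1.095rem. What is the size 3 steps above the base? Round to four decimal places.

Every step multiplies by the scale ratio.
1.095 × 1.125³ = 1.095 × 1.42383 ≈ 1.5591

1.5591rem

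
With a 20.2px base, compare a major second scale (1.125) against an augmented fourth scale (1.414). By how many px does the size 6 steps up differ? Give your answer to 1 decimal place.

120.5px

Major second: 20.2 × 1.125⁶ = 40.951px
Augmented fourth: 20.2 × 1.414⁶ = 161.454px
Difference: 161.454 − 40.951 = 120.503px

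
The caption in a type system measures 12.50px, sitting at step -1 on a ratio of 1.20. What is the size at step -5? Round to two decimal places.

12.50 ÷ 1.20⁴ = 12.50 ÷ 2.07360 ≈ 6.028

6.03px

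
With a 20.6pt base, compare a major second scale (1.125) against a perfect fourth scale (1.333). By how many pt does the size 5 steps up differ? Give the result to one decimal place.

Major second: 20.6 × 1.125⁵ = 37.122pt
Perfect fourth: 20.6 × 1.333⁵ = 86.700pt
Difference: 86.700 − 37.122 = 49.578pt

49.6pt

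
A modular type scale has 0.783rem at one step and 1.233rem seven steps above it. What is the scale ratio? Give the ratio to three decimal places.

r⁷ = 1.233 / 0.783, so r = (1.233/0.783)^(1/7).
r = 1.5747^(1/7) ≈ 1.0670

1.067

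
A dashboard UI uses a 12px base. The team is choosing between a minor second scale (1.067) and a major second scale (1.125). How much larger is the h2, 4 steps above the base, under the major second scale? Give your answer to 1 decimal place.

Minor second: 12.0 × 1.067⁴ = 15.554px
Major second: 12.0 × 1.125⁴ = 19.222px
Difference: 19.222 − 15.554 = 3.668px

3.7px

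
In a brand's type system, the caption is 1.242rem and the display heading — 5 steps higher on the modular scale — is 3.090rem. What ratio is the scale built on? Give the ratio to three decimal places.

The ratio satisfies 1.242 × r⁵ = 3.090, so r = (3.090 / 1.242)^(1/5).
r = 2.4879^(1/5) ≈ 1.2000

1.200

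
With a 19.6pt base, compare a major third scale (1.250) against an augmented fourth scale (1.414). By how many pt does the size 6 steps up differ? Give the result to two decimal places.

81.89pt

Major third: 19.6 × 1.250⁶ = 74.7681pt
Augmented fourth: 19.6 × 1.414⁶ = 156.6580pt
Difference: 156.6580 − 74.7681 = 81.8899pt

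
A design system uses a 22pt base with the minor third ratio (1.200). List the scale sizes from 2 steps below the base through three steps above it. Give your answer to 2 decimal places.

Step -2: 22.0 ÷ 1.200² = 15.28
Step -1: 22.0 ÷ 1.200 = 18.33
Step 0: 22pt
Step 1: 22.0 × 1.200 = 26.40
Step 2: 22.0 × 1.200² = 31.68
Step 3: 22.0 × 1.200³ = 38.02

15.28pt, 18.33pt, 22.00pt, 26.40pt, 31.68pt, 38.02pt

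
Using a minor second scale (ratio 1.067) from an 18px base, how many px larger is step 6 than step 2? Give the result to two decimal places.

6.07px

Step 2: 18.0 × 1.067² = 20.4928px
Step 6: 18.0 × 1.067⁶ = 26.5619px
Difference: 26.5619 − 20.4928 = 6.0691px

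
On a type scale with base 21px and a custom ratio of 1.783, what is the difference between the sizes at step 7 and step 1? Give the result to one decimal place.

1165.6px

Step 1: 21.0 × 1.783 = 37.443px
Step 7: 21.0 × 1.783⁷ = 1203.036px
Difference: 1203.036 − 37.443 = 1165.593px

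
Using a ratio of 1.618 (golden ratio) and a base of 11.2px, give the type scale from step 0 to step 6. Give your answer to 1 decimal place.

Step 0: 11.2px
Step 1: 11.2 × 1.618 = 18.1
Step 2: 11.2 × 1.618² = 29.3
Step 3: 11.2 × 1.618³ = 47.4
Step 4: 11.2 × 1.618⁴ = 76.8
Step 5: 11.2 × 1.618⁵ = 124.2
Step 6: 11.2 × 1.618⁶ = 201.0

11.2px, 18.1px, 29.3px, 47.4px, 76.8px, 124.2px, 201.0px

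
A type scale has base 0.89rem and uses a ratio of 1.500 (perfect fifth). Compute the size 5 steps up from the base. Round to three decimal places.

0.89 × 1.500⁵ = 0.89 × 7.59375 ≈ 6.758

6.758rem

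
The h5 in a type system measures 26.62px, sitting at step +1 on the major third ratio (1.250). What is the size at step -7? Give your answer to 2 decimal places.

4.47px

26.62 ÷ 1.250⁸ = 26.62 ÷ 5.96046 ≈ 4.466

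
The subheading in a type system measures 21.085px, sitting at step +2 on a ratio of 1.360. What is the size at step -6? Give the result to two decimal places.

Moving from step +2 to step -6 is 8 steps down, so divide by r⁸.
21.085 ÷ 1.360⁸ = 21.085 ÷ 11.70338 ≈ 1.802

1.80px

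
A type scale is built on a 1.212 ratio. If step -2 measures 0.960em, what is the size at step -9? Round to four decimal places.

0.2499em

The gap is -9 − (-2) = -7 steps, so the factor is 1.212^-7.
0.960 ÷ 1.212⁷ = 0.960 ÷ 3.84165 ≈ 0.2499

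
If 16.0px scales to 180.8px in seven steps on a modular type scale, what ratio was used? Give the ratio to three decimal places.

1.414

r⁷ = 180.8 / 16.0, so r = (180.8/16.0)^(1/7).
r = 11.3000^(1/7) ≈ 1.4140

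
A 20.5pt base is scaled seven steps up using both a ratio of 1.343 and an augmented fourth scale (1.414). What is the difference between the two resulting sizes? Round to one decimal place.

At 1.343: 20.5 × 1.343⁷ = 161.542pt
Augmented fourth: 20.5 × 1.414⁷ = 231.686pt
Difference: 231.686 − 161.542 = 70.144pt

70.1pt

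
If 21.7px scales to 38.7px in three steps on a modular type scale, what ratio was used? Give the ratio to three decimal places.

The ratio satisfies 21.7 × r³ = 38.7, so r = (38.7 / 21.7)^(1/3).
r = 1.7834^(1/3) ≈ 1.2127

1.213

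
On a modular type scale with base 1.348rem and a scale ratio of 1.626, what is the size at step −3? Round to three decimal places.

0.314rem

1.348 ÷ 1.626³ = 1.348 ÷ 4.29894 ≈ 0.314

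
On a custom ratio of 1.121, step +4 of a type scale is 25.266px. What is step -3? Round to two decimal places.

11.36px

Moving from step +4 to step -3 is 7 steps down, so divide by r⁷.
25.266 ÷ 1.121⁷ = 25.266 ÷ 2.22454 ≈ 11.358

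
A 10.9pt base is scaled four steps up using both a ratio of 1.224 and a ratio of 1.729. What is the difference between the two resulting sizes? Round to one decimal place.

At 1.224: 10.9 × 1.224⁴ = 24.465pt
At 1.729: 10.9 × 1.729⁴ = 97.411pt
Difference: 97.411 − 24.465 = 72.946pt

72.9pt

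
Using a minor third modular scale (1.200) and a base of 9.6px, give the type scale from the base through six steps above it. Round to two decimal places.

9.60px, 11.52px, 13.82px, 16.59px, 19.91px, 23.89px, 28.67px

Step 0: 9.6px
Step 1: 9.6 × 1.200 = 11.52
Step 2: 9.6 × 1.200² = 13.82
Step 3: 9.6 × 1.200³ = 16.59
Step 4: 9.6 × 1.200⁴ = 19.91
Step 5: 9.6 × 1.200⁵ = 23.89
Step 6: 9.6 × 1.200⁶ = 28.67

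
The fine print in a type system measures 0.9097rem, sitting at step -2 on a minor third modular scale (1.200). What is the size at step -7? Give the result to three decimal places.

0.366rem

Moving from step -2 to step -7 is 5 steps down, so divide by r⁵.
0.9097 ÷ 1.200⁵ = 0.9097 ÷ 2.48832 ≈ 0.366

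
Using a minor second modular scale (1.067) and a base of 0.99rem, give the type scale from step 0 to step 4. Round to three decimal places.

0.990rem, 1.056rem, 1.127rem, 1.203rem, 1.283rem

Step 0: 0.99rem
Step 1: 0.99 × 1.067 = 1.056
Step 2: 0.99 × 1.067² = 1.127
Step 3: 0.99 × 1.067³ = 1.203
Step 4: 0.99 × 1.067⁴ = 1.283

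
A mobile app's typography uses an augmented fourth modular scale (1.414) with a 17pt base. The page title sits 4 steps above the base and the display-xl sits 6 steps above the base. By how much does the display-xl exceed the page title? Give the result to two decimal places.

Step 4: 17.0 × 1.414⁴ = 67.9589pt
Step 6: 17.0 × 1.414⁶ = 135.8768pt
Difference: 135.8768 − 67.9589 = 67.9179pt

67.92pt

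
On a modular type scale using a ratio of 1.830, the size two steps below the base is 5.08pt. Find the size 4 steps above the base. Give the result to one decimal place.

190.8pt

5.08 × 1.830⁶ = 5.08 × 37.55835 ≈ 190.796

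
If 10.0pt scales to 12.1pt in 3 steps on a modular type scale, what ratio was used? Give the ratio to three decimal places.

1.066

r³ = 12.1 / 10.0, so r = (12.1/10.0)^(1/3).
r = 1.2100^(1/3) ≈ 1.0656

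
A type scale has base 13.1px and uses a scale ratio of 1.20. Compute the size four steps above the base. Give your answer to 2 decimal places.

A modular type scale is a geometric sequence: sizeₙ = base × rⁿ.
13.1 × 1.20⁴ = 13.1 × 2.07360 ≈ 27.16

27.16px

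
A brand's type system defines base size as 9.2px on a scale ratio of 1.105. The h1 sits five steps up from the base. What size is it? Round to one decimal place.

15.2px

Every step multiplies by the scale ratio.
9.2 × 1.105⁵ = 9.2 × 1.64745 ≈ 15.16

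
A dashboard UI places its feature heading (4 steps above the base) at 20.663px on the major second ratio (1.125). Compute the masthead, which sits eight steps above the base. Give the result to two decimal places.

20.663 × 1.125⁴ = 20.663 × 1.60181 ≈ 33.098

33.10px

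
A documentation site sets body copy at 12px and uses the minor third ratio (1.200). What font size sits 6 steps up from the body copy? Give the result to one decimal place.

12.0 × 1.200⁶ = 12.0 × 2.98598 ≈ 35.83

35.8px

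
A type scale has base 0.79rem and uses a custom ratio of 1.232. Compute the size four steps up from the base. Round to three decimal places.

1.820rem

Each step on a modular scale multiplies by the ratio, so the size n steps from the base is base × ratioⁿ.
0.79 × 1.232⁴ = 0.79 × 2.30379 ≈ 1.820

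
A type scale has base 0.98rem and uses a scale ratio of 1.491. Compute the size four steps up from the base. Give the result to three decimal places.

4.843rem

Each step on a modular scale multiplies by the ratio, so the size n steps from the base is base × ratioⁿ.
0.98 × 1.491⁴ = 0.98 × 4.94209 ≈ 4.843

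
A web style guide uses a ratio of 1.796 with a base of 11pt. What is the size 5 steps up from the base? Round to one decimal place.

11.0 × 1.796⁵ = 11.0 × 18.68666 ≈ 205.55

205.6pt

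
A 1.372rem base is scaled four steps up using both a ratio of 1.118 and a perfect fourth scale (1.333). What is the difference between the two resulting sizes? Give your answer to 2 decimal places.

At 1.118: 1.372 × 1.118⁴ = 2.1435rem
Perfect fourth: 1.372 × 1.333⁴ = 4.3319rem
Difference: 4.3319 − 2.1435 = 2.1884rem

2.19rem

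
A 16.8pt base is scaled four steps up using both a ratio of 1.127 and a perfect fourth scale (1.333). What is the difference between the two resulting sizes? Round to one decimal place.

25.9pt

At 1.127: 16.8 × 1.127⁴ = 27.102pt
Perfect fourth: 16.8 × 1.333⁴ = 53.043pt
Difference: 53.043 − 27.102 = 25.941pt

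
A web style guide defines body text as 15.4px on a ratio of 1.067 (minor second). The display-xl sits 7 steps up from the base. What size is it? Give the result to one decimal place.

24.2px

Every step multiplies by the scale ratio.
15.4 × 1.067⁷ = 15.4 × 1.57453 ≈ 24.25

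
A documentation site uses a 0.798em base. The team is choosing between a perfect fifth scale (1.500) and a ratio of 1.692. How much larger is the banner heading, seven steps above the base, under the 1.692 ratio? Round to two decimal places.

18.05em

Perfect fifth: 0.798 × 1.500⁷ = 13.6346em
At 1.692: 0.798 × 1.692⁷ = 31.6815em
Difference: 31.6815 − 13.6346 = 18.0469em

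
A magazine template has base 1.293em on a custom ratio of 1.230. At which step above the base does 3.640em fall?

1.230ⁿ = 3.640 / 1.293 = 2.8152
n = ln(2.8152) / ln(1.230) = 1.0350 / 0.2070 ≈ 5.00

5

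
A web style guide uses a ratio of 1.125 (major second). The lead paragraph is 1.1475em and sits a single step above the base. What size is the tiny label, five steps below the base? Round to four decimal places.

0.5660em

The gap is -5 − (1) = -6 steps, so the factor is 1.125^-6.
1.1475 ÷ 1.125⁶ = 1.1475 ÷ 2.02729 ≈ 0.5660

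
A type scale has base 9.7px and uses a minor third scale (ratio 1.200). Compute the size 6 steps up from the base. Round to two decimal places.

28.96px

A modular type scale is a geometric sequence: sizeₙ = base × rⁿ.
9.7 × 1.200⁶ = 9.7 × 2.98598 ≈ 28.96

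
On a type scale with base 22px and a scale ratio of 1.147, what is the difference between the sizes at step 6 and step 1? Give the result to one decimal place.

24.9px

Step 1: 22.0 × 1.147 = 25.234px
Step 6: 22.0 × 1.147⁶ = 50.096px
Difference: 50.096 − 25.234 = 24.862px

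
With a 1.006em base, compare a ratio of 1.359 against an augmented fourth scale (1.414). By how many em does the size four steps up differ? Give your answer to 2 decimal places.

0.59em

At 1.359: 1.006 × 1.359⁴ = 3.4314em
Augmented fourth: 1.006 × 1.414⁴ = 4.0216em
Difference: 4.0216 − 3.4314 = 0.5902em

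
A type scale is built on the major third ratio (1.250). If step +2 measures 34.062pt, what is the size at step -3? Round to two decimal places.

The gap is -3 − (2) = -5 steps, so the factor is 1.250^-5.
34.062 ÷ 1.250⁵ = 34.062 ÷ 3.05176 ≈ 11.161

11.16pt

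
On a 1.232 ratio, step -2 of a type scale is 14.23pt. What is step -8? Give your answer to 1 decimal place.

14.23 ÷ 1.232⁶ = 14.23 ÷ 3.49675 ≈ 4.069

4.1pt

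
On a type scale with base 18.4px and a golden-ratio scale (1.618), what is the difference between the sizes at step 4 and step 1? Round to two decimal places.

96.33px

Step 1: 18.4 × 1.618 = 29.7712px
Step 4: 18.4 × 1.618⁴ = 126.1049px
Difference: 126.1049 − 29.7712 = 96.3337px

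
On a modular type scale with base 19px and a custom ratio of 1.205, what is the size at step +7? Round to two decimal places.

70.09px

19.0 × 1.205⁷ = 19.0 × 3.68901 ≈ 70.09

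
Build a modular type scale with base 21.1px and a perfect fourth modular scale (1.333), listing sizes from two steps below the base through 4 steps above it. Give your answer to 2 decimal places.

11.87px, 15.83px, 21.10px, 28.13px, 37.49px, 49.98px, 66.62px

Step -2: 21.1 ÷ 1.333² = 11.87
Step -1: 21.1 ÷ 1.333 = 15.83
Step 0: 21.1px
Step 1: 21.1 × 1.333 = 28.13
Step 2: 21.1 × 1.333² = 37.49
Step 3: 21.1 × 1.333³ = 49.98
Step 4: 21.1 × 1.333⁴ = 66.62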